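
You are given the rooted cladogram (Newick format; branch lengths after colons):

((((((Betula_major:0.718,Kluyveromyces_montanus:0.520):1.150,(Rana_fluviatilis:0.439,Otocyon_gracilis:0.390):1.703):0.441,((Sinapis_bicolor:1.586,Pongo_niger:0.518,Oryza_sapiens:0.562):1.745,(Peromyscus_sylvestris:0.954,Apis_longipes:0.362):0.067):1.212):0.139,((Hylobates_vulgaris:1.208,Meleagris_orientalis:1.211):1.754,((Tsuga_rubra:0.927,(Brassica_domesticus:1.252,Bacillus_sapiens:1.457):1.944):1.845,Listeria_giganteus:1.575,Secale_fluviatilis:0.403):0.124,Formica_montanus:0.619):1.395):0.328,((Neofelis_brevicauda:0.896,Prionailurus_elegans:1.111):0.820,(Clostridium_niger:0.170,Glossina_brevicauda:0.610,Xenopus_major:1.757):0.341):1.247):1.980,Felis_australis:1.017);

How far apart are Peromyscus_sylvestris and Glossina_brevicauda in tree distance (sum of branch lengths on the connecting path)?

The path runs Peromyscus_sylvestris → … → MRCA → … → Glossina_brevicauda; the MRCA is the node subtending (((((Betula_major,Kluyveromyces_montanus),(Rana_fluviatilis,Otocyon_gracilis)),((Sinapis_bicolor,Pongo_niger,Oryza_sapiens),(Peromyscus_sylvestris,Apis_longipes))),((Hylobates_vulgaris,Meleagris_orientalis),((Tsuga_rubra,(Brassica_domesticus,Bacillus_sapiens)),Listeria_giganteus,Secale_fluviatilis),Formica_montanus)),((Neofelis_brevicauda,Prionailurus_elegans),(Clostridium_niger,Glossina_brevicauda,Xenopus_major))).
Branch lengths along that path: 0.954 + 0.067 + 1.212 + 0.139 + 0.328 + 1.247 + 0.341 + 0.610 = 4.898.

4.898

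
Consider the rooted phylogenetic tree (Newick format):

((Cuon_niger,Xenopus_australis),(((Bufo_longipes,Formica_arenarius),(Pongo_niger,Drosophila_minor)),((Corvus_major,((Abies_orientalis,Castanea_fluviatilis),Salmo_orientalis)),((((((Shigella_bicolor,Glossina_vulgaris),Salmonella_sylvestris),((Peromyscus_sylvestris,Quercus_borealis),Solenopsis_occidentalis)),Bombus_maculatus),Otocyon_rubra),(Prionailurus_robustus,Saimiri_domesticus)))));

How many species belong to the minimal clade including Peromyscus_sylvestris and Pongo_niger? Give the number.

The MRCA of Peromyscus_sylvestris and Pongo_niger is the node subtending (((Bufo_longipes,Formica_arenarius),(Pongo_niger,Drosophila_minor)),((Corvus_major,((Abies_orientalis,Castanea_fluviatilis),Salmo_orientalis)),((((((Shigella_bicolor,Glossina_vulgaris),Salmonella_sylvestris),((Peromyscus_sylvestris,Quercus_borealis),Solenopsis_occidentalis)),Bombus_maculatus),Otocyon_rubra),(Prionailurus_robustus,Saimiri_domesticus)))).
That clade contains 18 terminal taxa: Abies_orientalis, Bombus_maculatus, Bufo_longipes, Castanea_fluviatilis, Corvus_major, Drosophila_minor, Formica_arenarius, Glossina_vulgaris, Otocyon_rubra, Peromyscus_sylvestris, Pongo_niger, Prionailurus_robustus, Quercus_borealis, Saimiri_domesticus, Salmo_orientalis, Salmonella_sylvestris, Shigella_bicolor, Solenopsis_occidentalis.

18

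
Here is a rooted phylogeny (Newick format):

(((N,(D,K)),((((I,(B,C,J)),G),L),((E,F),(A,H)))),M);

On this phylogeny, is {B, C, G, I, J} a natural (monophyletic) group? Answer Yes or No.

Yes

The most recent common ancestor of these taxa subtends ((I,(B,C,J)),G).
That clade has exactly 5 tips — every listed taxon and nothing else — so the group is monophyletic.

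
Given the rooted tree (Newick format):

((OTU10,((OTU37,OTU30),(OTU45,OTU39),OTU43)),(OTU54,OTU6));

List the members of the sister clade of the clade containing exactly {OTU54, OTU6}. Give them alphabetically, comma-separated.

The clade containing exactly {OTU54, OTU6} attaches directly to the root of the tree.
The other lineage descending from that same node — the sister group — is (OTU10,((OTU37,OTU30),(OTU45,OTU39),OTU43)); its 6 tips in alphabetical order are the answer.

OTU10, OTU30, OTU37, OTU39, OTU43, OTU45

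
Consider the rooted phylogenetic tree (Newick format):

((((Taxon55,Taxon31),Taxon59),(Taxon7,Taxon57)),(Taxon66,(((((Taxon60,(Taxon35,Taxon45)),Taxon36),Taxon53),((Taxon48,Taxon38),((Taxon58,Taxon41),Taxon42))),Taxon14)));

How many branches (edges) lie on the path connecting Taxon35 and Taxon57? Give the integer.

The MRCA of Taxon35 and Taxon57 is the root of the tree.
From Taxon35 up to that node: 8 branches. From Taxon57 up to the same node: 3 branches. Total: 8 + 3 = 11.

11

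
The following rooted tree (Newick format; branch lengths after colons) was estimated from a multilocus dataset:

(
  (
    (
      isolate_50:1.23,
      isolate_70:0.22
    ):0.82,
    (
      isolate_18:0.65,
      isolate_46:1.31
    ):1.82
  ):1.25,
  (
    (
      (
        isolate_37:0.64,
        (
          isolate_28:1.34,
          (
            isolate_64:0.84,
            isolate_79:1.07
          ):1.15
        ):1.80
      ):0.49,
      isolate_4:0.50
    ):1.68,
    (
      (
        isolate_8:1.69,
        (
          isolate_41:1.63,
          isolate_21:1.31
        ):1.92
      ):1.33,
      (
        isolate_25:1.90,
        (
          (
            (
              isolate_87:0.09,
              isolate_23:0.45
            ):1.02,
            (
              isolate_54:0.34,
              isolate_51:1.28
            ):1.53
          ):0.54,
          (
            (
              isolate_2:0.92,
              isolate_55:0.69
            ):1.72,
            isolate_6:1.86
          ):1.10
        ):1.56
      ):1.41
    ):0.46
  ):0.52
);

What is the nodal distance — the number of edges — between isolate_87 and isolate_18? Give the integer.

10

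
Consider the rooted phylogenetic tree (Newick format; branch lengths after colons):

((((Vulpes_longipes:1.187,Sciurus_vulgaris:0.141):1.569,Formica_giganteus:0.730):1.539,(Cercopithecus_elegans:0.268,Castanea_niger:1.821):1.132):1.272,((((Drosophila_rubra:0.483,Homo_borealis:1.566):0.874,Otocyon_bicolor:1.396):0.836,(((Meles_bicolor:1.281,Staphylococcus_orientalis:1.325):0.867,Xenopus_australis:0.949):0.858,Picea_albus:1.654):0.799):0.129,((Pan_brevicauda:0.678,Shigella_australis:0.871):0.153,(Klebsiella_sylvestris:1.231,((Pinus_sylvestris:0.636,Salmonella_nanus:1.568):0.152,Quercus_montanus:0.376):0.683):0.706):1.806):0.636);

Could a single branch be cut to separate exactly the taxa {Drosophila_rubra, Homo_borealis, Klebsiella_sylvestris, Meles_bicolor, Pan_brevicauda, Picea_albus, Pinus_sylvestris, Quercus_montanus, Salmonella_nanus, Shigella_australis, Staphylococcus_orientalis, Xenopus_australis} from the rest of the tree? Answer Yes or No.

No

The MRCA of the listed taxa subtends ((((Drosophila_rubra,Homo_borealis),Otocyon_bicolor),(((Meles_bicolor,Staphylococcus_orientalis),Xenopus_australis),Picea_albus)),((Pan_brevicauda,Shigella_australis),(Klebsiella_sylvestris,((Pinus_sylvestris,Salmonella_nanus),Quercus_montanus)))).
That clade also contains Otocyon_bicolor, which is not in the proposed group, so the group is not monophyletic.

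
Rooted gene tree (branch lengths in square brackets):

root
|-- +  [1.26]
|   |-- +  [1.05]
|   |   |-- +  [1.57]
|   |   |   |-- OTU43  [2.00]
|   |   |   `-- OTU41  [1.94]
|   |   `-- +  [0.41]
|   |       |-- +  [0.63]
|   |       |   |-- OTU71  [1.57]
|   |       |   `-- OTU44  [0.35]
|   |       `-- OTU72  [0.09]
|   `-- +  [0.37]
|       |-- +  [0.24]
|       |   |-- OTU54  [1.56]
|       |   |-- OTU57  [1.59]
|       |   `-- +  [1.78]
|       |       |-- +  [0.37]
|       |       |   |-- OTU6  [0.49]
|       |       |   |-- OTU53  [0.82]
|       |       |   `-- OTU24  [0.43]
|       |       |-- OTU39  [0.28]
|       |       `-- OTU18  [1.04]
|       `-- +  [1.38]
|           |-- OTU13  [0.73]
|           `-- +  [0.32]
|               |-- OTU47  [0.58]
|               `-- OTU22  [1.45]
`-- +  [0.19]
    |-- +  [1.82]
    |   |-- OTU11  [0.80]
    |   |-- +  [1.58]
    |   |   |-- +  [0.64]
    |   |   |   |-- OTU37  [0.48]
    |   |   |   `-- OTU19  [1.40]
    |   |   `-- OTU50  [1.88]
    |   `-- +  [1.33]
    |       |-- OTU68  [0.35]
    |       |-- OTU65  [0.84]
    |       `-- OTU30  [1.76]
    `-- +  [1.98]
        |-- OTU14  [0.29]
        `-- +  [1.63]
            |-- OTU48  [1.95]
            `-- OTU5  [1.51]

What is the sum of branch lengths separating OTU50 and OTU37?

The path runs OTU50 → … → MRCA → … → OTU37; the MRCA is the node subtending ((OTU37,OTU19),OTU50).
Branch lengths along that path: 1.88 + 0.64 + 0.48 = 3.00.

3.00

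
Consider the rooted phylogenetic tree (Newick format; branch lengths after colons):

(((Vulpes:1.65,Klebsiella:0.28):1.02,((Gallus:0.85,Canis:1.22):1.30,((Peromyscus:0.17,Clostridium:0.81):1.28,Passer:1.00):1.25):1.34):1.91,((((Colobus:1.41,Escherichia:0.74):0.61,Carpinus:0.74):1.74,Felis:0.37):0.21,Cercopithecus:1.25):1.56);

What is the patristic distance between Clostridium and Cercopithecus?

The path runs Clostridium → … → MRCA → … → Cercopithecus; the MRCA is the root of the tree.
Branch lengths along that path: 0.81 + 1.28 + 1.25 + 1.34 + 1.91 + 1.56 + 1.25 = 9.40.

9.40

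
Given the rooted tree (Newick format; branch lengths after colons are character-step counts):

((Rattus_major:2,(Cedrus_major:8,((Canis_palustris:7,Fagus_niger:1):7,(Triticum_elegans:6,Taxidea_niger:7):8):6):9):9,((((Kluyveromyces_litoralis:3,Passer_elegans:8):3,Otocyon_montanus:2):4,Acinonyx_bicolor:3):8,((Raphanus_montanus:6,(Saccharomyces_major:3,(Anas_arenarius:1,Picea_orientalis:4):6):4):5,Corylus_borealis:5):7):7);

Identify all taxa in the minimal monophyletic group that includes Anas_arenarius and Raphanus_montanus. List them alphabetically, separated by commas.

Anas_arenarius, Picea_orientalis, Raphanus_montanus, Saccharomyces_major

Tracing Anas_arenarius: it sits inside (Anas_arenarius,Picea_orientalis).
Tracing Raphanus_montanus: it sits inside (Raphanus_montanus,(Saccharomyces_major,(Anas_arenarius,Picea_orientalis))).
The smallest clade enclosing both is (Raphanus_montanus,(Saccharomyces_major,(Anas_arenarius,Picea_orientalis))); the answer is its 4 terminal taxa in alphabetical order.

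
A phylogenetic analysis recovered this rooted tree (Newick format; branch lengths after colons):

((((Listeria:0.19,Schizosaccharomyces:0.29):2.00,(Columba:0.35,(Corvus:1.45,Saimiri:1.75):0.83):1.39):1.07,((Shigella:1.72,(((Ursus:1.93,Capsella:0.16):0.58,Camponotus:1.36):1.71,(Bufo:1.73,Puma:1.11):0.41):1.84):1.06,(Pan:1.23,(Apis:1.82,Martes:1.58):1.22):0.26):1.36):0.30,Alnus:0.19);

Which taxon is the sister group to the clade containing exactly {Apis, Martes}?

The clade containing exactly {Apis, Martes} attaches to the tree at the node subtending (Pan,(Apis,Martes)).
The other lineage descending from that same node — the sister group — is the single tip Pan.

Pan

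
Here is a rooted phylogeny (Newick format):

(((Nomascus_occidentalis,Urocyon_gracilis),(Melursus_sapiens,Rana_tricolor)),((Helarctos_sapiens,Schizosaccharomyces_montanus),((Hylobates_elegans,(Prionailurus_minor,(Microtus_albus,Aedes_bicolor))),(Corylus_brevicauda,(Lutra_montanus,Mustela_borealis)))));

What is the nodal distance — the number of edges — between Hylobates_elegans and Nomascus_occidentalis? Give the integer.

7

The MRCA of Hylobates_elegans and Nomascus_occidentalis is the root of the tree.
From Hylobates_elegans up to that node: 4 branches. From Nomascus_occidentalis up to the same node: 3 branches. Total: 4 + 3 = 7.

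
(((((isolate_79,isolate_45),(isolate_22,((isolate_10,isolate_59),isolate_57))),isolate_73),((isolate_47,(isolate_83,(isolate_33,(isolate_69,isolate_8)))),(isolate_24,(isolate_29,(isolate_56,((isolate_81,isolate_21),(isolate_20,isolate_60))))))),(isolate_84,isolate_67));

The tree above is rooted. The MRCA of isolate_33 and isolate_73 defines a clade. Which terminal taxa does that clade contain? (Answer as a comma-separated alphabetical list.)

isolate_10, isolate_20, isolate_21, isolate_22, isolate_24, isolate_29, isolate_33, isolate_45, isolate_47, isolate_56, isolate_57, isolate_59, isolate_60, isolate_69, isolate_73, isolate_79, isolate_8, isolate_81, isolate_83

Tracing isolate_33: it sits inside (isolate_33,(isolate_69,isolate_8)).
Tracing isolate_73: it sits inside (((isolate_79,isolate_45),(isolate_22,((isolate_10,isolate_59),isolate_57))),isolate_73).
The smallest clade enclosing both is ((((isolate_79,isolate_45),(isolate_22,((isolate_10,isolate_59),isolate_57))),isolate_73),((isolate_47,(isolate_83,(isolate_33,(isolate_69,isolate_8)))),(isolate_24,(isolate_29,(isolate_56,((isolate_81,isolate_21),(isolate_20,isolate_60))))))); the answer is its 19 terminal taxa in alphabetical order.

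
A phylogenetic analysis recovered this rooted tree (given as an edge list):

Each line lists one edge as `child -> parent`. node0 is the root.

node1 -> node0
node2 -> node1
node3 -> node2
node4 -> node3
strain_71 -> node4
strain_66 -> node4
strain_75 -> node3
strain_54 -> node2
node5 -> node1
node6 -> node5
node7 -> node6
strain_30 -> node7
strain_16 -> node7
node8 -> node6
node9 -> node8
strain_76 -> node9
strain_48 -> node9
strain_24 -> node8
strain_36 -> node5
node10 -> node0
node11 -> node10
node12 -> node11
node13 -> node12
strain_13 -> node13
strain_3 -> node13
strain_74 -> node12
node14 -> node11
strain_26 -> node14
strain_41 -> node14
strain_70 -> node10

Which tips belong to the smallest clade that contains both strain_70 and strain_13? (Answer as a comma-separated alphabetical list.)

strain_13, strain_26, strain_3, strain_41, strain_70, strain_74

Tracing strain_70: it sits inside ((((strain_13,strain_3),strain_74),(strain_26,strain_41)),strain_70).
Tracing strain_13: it sits inside (strain_13,strain_3).
The smallest clade enclosing both is ((((strain_13,strain_3),strain_74),(strain_26,strain_41)),strain_70); the answer is its 6 terminal taxa in alphabetical order.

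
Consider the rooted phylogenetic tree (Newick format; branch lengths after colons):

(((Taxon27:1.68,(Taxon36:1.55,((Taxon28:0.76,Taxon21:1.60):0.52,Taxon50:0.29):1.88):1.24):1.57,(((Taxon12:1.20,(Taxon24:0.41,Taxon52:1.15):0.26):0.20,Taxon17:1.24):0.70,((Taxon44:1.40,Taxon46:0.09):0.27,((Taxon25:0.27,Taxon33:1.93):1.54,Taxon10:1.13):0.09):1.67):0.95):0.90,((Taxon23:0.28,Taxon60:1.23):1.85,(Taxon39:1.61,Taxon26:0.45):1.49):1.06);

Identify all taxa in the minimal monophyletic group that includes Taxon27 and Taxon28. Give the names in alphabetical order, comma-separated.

Tracing Taxon27: it sits inside (Taxon27,(Taxon36,((Taxon28,Taxon21),Taxon50))).
Tracing Taxon28: it sits inside (Taxon28,Taxon21).
The smallest clade enclosing both is (Taxon27,(Taxon36,((Taxon28,Taxon21),Taxon50))); the answer is its 5 terminal taxa in alphabetical order.

Taxon21, Taxon27, Taxon28, Taxon36, Taxon50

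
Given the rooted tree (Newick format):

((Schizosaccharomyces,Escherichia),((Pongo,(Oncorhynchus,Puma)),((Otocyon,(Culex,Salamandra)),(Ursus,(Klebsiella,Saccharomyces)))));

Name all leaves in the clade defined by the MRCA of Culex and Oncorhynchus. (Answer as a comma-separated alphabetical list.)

Tracing Culex: it sits inside (Culex,Salamandra).
Tracing Oncorhynchus: it sits inside (Oncorhynchus,Puma).
The smallest clade enclosing both is ((Pongo,(Oncorhynchus,Puma)),((Otocyon,(Culex,Salamandra)),(Ursus,(Klebsiella,Saccharomyces)))); the answer is its 9 terminal taxa in alphabetical order.

Culex, Klebsiella, Oncorhynchus, Otocyon, Pongo, Puma, Saccharomyces, Salamandra, Ursus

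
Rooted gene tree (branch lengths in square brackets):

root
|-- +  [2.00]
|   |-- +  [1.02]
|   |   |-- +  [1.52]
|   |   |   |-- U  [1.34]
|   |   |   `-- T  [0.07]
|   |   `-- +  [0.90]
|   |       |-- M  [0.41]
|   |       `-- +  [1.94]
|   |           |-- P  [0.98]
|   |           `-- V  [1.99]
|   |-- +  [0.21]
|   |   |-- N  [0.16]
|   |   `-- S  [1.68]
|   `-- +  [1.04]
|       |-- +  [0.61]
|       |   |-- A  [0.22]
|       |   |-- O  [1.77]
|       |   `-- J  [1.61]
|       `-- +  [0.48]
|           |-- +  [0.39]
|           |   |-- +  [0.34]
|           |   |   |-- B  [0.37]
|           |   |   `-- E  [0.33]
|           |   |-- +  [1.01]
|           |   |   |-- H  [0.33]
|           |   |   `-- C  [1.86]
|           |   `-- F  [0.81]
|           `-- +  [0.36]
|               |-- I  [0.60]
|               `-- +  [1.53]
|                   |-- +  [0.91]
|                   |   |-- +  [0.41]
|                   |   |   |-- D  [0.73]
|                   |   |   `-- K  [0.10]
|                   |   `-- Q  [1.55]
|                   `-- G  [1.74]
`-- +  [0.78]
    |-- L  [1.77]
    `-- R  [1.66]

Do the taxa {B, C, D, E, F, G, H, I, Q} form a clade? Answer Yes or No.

The MRCA of the listed taxa subtends (((B,E),(H,C),F),(I,(((D,K),Q),G))).
That clade also contains K, which is not in the proposed group, so the group is not monophyletic.

No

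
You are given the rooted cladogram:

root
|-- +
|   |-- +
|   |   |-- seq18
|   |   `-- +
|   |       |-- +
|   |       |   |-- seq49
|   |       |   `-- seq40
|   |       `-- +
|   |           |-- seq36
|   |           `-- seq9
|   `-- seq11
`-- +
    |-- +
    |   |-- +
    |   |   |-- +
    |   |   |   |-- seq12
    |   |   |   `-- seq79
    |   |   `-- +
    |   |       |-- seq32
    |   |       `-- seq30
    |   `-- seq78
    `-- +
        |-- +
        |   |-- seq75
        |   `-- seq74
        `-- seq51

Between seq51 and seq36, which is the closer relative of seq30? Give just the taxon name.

seq51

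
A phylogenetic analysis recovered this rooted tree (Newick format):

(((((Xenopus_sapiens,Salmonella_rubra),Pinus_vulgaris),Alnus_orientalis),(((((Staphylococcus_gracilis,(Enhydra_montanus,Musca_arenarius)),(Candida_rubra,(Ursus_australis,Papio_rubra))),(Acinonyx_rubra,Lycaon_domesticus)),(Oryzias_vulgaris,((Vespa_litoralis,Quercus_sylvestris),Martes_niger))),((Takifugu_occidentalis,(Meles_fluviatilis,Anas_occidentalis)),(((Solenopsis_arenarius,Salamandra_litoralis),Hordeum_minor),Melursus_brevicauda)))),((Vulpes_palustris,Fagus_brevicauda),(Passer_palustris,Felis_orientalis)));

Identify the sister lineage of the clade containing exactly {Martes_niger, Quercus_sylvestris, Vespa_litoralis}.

The clade containing exactly {Martes_niger, Quercus_sylvestris, Vespa_litoralis} attaches to the tree at the node subtending (Oryzias_vulgaris,((Vespa_litoralis,Quercus_sylvestris),Martes_niger)).
The other lineage descending from that same node — the sister group — is the single tip Oryzias_vulgaris.

Oryzias_vulgaris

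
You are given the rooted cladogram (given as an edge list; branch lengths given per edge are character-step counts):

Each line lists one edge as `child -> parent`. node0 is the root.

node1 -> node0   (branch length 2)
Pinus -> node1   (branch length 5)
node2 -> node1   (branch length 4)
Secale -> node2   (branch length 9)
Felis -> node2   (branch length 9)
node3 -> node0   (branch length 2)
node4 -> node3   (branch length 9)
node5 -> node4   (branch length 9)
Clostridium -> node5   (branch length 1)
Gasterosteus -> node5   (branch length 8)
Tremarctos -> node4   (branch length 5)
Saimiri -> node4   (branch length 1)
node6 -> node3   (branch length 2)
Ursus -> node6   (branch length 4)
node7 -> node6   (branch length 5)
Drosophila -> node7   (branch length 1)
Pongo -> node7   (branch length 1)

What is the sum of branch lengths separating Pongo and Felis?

25

The path runs Pongo → … → MRCA → … → Felis; the MRCA is the root of the tree.
Branch lengths along that path: 1 + 5 + 2 + 2 + 2 + 4 + 9 = 25.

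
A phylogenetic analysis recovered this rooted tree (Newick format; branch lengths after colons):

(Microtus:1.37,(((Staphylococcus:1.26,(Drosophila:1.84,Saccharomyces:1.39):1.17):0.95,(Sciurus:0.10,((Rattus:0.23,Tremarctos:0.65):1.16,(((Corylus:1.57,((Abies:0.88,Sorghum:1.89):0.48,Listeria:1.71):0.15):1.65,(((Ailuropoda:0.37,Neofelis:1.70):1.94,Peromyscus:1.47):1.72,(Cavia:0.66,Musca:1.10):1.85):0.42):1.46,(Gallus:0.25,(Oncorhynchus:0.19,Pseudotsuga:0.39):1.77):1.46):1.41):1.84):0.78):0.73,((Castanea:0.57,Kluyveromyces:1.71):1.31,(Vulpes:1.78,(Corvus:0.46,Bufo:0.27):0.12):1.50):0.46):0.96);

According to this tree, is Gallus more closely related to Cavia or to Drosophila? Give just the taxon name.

The MRCA of Gallus and Cavia subtends (((Corylus,((Abies,Sorghum),Listeria)),(((Ailuropoda,Neofelis),Peromyscus),(Cavia,Musca))),(Gallus,(Oncorhynchus,Pseudotsuga))) (12 taxa).
The MRCA of Gallus and Drosophila subtends ((Staphylococcus,(Drosophila,Saccharomyces)),(Sciurus,((Rattus,Tremarctos),(((Corylus,((Abies,Sorghum),Listeria)),(((Ailuropoda,Neofelis),Peromyscus),(Cavia,Musca))),(Gallus,(Oncorhynchus,Pseudotsuga)))))) (18 taxa).
The first is nested inside the second, so Gallus shares a more recent common ancestor with Cavia.

Cavia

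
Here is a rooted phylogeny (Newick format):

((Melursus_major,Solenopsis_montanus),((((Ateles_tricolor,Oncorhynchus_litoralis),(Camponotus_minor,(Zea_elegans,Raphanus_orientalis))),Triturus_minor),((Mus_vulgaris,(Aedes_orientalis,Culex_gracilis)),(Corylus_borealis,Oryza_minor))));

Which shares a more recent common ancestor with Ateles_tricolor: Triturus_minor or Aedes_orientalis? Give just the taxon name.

Triturus_minor

The MRCA of Ateles_tricolor and Triturus_minor subtends (((Ateles_tricolor,Oncorhynchus_litoralis),(Camponotus_minor,(Zea_elegans,Raphanus_orientalis))),Triturus_minor) (6 taxa).
The MRCA of Ateles_tricolor and Aedes_orientalis subtends ((((Ateles_tricolor,Oncorhynchus_litoralis),(Camponotus_minor,(Zea_elegans,Raphanus_orientalis))),Triturus_minor),((Mus_vulgaris,(Aedes_orientalis,Culex_gracilis)),(Corylus_borealis,Oryza_minor))) (11 taxa).
The first is nested inside the second, so Ateles_tricolor shares a more recent common ancestor with Triturus_minor.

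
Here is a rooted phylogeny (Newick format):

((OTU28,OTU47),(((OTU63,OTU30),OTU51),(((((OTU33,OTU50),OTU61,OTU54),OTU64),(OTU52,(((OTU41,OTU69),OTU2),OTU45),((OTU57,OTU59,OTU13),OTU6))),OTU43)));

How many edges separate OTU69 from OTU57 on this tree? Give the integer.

The MRCA of OTU69 and OTU57 is the node subtending (OTU52,(((OTU41,OTU69),OTU2),OTU45),((OTU57,OTU59,OTU13),OTU6)).
From OTU69 up to that node: 4 branches. From OTU57 up to the same node: 3 branches. Total: 4 + 3 = 7.

7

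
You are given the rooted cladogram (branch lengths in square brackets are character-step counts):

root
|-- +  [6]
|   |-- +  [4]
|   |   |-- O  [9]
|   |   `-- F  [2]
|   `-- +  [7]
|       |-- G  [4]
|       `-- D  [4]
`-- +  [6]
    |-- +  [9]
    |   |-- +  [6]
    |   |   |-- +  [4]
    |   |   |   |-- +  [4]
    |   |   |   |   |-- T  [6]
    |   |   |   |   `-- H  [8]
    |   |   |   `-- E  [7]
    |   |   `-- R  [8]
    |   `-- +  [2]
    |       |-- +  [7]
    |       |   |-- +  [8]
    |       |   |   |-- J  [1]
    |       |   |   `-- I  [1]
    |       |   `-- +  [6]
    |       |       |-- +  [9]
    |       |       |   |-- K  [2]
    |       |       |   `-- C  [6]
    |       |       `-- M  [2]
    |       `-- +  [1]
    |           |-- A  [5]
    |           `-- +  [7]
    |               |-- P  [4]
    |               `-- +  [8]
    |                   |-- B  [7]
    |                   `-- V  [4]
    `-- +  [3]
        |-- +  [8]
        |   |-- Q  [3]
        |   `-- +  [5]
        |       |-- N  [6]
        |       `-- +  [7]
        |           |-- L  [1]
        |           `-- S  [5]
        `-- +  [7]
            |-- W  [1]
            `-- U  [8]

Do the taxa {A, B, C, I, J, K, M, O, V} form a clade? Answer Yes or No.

The MRCA of the listed taxa is the root, so the smallest clade containing them is the whole tree.
That clade also contains D, E, F, G, H, L, N, P, Q, R, S, T, U, W, which are not in the proposed group, so the group is not monophyletic.

No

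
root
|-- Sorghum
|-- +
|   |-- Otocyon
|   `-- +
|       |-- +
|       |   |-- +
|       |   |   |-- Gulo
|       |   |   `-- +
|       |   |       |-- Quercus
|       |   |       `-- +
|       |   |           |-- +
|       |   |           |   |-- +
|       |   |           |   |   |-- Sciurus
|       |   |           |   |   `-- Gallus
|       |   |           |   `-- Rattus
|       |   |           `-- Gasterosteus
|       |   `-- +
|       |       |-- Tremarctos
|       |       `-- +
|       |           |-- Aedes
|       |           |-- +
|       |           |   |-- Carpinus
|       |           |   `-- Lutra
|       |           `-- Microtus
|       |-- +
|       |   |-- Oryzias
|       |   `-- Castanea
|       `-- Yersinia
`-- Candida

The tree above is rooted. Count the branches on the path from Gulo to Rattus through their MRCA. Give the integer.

The MRCA of Gulo and Rattus is the node subtending (Gulo,(Quercus,(((Sciurus,Gallus),Rattus),Gasterosteus))).
From Gulo up to that node: 1 branch. From Rattus up to the same node: 4 branches. Total: 1 + 4 = 5.

5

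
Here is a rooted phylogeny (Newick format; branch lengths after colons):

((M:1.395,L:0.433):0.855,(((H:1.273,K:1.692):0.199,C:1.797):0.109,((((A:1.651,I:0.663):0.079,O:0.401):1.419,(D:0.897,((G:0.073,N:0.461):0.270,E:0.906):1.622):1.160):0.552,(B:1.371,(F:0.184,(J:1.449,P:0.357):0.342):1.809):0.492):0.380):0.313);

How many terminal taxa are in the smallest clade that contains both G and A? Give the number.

7

The MRCA of G and A is the node subtending (((A,I),O),(D,((G,N),E))).
That clade contains 7 terminal taxa: A, D, E, G, I, N, O.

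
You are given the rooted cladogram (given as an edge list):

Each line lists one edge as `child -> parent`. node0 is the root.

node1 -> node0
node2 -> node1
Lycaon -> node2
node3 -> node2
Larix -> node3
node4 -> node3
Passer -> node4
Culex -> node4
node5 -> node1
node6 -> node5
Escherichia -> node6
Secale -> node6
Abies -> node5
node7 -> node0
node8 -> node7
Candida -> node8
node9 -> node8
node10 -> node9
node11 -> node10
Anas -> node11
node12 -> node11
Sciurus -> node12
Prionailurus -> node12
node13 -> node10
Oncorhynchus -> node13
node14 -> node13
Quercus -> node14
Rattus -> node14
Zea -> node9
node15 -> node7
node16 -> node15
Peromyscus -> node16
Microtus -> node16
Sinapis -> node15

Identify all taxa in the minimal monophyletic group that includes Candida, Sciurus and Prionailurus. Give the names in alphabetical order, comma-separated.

Tracing Candida: it sits inside (Candida,(((Anas,(Sciurus,Prionailurus)),(Oncorhynchus,(Quercus,Rattus))),Zea)).
Tracing Sciurus: it sits inside (Sciurus,Prionailurus).
Tracing Prionailurus: it sits inside (Sciurus,Prionailurus).
The smallest clade enclosing all 3 is (Candida,(((Anas,(Sciurus,Prionailurus)),(Oncorhynchus,(Quercus,Rattus))),Zea)); the answer is its 8 terminal taxa in alphabetical order.

Anas, Candida, Oncorhynchus, Prionailurus, Quercus, Rattus, Sciurus, Zea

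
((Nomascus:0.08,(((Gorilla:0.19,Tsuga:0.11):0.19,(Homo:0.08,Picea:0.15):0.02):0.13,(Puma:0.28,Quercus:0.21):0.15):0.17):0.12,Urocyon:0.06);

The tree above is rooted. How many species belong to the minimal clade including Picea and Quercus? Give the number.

The MRCA of Picea and Quercus is the node subtending (((Gorilla,Tsuga),(Homo,Picea)),(Puma,Quercus)).
That clade contains 6 terminal taxa: Gorilla, Homo, Picea, Puma, Quercus, Tsuga.

6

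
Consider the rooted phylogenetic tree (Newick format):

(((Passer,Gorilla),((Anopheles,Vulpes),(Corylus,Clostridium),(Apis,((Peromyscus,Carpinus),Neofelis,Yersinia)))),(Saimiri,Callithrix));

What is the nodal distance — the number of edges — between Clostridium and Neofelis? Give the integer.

The MRCA of Clostridium and Neofelis is the node subtending ((Anopheles,Vulpes),(Corylus,Clostridium),(Apis,((Peromyscus,Carpinus),Neofelis,Yersinia))).
From Clostridium up to that node: 2 branches. From Neofelis up to the same node: 3 branches. Total: 2 + 3 = 5.

5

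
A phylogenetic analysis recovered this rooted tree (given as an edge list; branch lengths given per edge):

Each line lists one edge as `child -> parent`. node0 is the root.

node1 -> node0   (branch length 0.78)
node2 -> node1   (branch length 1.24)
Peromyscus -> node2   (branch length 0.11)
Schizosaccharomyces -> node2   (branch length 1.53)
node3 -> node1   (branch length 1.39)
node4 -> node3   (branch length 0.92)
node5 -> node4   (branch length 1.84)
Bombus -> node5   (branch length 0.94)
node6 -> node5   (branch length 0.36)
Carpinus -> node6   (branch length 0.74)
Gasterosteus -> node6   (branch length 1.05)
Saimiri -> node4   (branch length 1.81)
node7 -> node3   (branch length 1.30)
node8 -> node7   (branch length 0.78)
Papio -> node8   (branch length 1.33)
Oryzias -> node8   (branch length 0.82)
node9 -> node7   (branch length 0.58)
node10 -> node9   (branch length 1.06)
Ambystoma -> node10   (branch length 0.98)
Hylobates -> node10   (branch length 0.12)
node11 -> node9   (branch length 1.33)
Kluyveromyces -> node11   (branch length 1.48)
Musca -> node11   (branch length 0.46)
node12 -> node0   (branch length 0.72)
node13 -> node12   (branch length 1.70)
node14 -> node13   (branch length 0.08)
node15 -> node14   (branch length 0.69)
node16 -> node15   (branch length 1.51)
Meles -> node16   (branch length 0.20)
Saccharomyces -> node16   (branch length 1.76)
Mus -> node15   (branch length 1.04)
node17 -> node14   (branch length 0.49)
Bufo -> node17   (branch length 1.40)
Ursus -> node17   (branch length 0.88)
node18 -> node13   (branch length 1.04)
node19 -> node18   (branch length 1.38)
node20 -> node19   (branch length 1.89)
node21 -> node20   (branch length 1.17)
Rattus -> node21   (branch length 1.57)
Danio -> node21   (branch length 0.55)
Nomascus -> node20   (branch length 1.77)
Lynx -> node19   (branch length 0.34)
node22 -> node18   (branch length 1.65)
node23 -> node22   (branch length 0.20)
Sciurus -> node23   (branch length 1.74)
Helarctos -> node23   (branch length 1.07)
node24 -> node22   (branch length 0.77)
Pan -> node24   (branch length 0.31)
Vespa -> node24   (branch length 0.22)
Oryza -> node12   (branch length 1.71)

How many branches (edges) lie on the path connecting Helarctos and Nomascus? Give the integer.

6

The MRCA of Helarctos and Nomascus is the node subtending ((((Rattus,Danio),Nomascus),Lynx),((Sciurus,Helarctos),(Pan,Vespa))).
From Helarctos up to that node: 3 branches. From Nomascus up to the same node: 3 branches. Total: 3 + 3 = 6.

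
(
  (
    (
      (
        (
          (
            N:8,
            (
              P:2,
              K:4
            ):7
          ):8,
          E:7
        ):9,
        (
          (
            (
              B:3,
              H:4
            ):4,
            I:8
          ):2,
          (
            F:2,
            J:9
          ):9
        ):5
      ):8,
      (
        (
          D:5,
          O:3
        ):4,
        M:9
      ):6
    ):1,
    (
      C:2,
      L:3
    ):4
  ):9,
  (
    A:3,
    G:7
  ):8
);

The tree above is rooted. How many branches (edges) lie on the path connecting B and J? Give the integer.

The MRCA of B and J is the node subtending (((B,H),I),(F,J)).
From B up to that node: 3 branches. From J up to the same node: 2 branches. Total: 3 + 2 = 5.

5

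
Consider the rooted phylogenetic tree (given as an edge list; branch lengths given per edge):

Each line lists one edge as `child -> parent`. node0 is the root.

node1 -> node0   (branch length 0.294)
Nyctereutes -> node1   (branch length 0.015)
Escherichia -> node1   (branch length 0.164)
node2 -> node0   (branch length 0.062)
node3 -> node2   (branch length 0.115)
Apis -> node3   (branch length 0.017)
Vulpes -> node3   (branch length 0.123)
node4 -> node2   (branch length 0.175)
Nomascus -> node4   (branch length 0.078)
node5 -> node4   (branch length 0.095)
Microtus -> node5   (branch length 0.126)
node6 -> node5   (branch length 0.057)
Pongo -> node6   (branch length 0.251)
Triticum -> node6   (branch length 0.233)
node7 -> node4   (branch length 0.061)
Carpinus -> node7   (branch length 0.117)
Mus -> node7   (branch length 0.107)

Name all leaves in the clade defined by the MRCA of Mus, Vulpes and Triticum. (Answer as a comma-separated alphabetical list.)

Tracing Mus: it sits inside (Carpinus,Mus).
Tracing Vulpes: it sits inside (Apis,Vulpes).
Tracing Triticum: it sits inside (Pongo,Triticum).
The smallest clade enclosing all 3 is ((Apis,Vulpes),(Nomascus,(Microtus,(Pongo,Triticum)),(Carpinus,Mus))); the answer is its 8 terminal taxa in alphabetical order.

Apis, Carpinus, Microtus, Mus, Nomascus, Pongo, Triticum, Vulpes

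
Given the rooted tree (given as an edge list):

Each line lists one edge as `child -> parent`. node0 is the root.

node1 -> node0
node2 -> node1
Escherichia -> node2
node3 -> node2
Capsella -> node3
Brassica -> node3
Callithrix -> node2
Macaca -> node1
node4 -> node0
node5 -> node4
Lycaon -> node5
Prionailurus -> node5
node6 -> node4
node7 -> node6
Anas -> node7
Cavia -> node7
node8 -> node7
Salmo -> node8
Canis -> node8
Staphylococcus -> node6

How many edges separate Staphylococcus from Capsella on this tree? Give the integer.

7

The MRCA of Staphylococcus and Capsella is the root of the tree.
From Staphylococcus up to that node: 3 branches. From Capsella up to the same node: 4 branches. Total: 3 + 4 = 7.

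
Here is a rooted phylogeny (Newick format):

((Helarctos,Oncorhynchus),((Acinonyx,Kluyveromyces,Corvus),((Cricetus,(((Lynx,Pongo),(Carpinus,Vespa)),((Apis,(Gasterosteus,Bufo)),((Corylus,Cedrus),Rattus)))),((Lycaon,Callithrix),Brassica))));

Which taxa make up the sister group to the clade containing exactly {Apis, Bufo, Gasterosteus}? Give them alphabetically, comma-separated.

Cedrus, Corylus, Rattus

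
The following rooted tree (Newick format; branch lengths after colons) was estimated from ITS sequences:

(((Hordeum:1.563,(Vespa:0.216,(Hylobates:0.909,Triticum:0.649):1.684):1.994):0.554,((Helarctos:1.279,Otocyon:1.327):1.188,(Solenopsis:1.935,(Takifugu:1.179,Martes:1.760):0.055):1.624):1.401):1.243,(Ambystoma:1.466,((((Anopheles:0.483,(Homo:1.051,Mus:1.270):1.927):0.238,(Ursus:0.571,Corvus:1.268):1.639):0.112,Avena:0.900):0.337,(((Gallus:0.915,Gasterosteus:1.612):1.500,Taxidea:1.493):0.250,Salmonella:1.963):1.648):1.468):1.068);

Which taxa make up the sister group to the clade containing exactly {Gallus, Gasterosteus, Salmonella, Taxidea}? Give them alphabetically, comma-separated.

The clade containing exactly {Gallus, Gasterosteus, Salmonella, Taxidea} attaches to the tree at the node subtending ((((Anopheles,(Homo,Mus)),(Ursus,Corvus)),Avena),(((Gallus,Gasterosteus),Taxidea),Salmonella)).
The other lineage descending from that same node — the sister group — is (((Anopheles,(Homo,Mus)),(Ursus,Corvus)),Avena); its 6 tips in alphabetical order are the answer.

Anopheles, Avena, Corvus, Homo, Mus, Ursus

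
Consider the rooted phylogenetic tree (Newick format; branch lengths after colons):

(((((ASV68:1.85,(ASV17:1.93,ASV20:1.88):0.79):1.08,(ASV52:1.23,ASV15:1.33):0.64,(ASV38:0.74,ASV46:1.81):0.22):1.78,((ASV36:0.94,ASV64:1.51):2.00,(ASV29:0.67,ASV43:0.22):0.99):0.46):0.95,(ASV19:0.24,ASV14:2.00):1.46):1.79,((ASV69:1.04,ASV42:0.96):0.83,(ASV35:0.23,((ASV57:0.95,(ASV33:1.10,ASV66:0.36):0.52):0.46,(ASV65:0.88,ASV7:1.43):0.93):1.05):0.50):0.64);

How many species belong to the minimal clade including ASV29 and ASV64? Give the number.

4

The MRCA of ASV29 and ASV64 is the node subtending ((ASV36,ASV64),(ASV29,ASV43)).
That clade contains 4 terminal taxa: ASV29, ASV36, ASV43, ASV64.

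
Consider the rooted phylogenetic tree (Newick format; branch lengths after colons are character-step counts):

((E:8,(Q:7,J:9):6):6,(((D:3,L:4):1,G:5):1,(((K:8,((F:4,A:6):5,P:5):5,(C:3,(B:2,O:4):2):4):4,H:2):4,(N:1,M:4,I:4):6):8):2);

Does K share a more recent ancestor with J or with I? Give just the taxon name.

I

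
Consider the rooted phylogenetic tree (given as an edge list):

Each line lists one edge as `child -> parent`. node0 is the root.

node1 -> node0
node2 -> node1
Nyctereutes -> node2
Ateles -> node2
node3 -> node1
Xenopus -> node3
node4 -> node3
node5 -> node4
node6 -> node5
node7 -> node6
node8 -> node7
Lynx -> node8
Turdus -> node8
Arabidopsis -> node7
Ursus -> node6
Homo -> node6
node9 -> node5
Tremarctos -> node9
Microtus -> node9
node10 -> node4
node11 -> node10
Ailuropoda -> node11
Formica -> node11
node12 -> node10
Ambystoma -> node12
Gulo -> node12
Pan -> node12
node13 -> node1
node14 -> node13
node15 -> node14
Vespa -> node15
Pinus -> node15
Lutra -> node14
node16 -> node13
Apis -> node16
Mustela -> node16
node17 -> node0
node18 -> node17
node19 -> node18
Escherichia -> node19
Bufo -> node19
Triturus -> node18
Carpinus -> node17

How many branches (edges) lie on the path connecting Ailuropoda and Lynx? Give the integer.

The MRCA of Ailuropoda and Lynx is the node subtending (((((Lynx,Turdus),Arabidopsis),Ursus,Homo),(Tremarctos,Microtus)),((Ailuropoda,Formica),(Ambystoma,Gulo,Pan))).
From Ailuropoda up to that node: 3 branches. From Lynx up to the same node: 5 branches. Total: 3 + 5 = 8.

8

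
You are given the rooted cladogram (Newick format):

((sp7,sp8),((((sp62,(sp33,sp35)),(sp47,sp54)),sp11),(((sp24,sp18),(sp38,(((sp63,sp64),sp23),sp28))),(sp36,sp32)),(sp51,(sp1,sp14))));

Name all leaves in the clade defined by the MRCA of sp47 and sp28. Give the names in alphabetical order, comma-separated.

Tracing sp47: it sits inside (sp47,sp54).
Tracing sp28: it sits inside (((sp63,sp64),sp23),sp28).
The smallest clade enclosing both is ((((sp62,(sp33,sp35)),(sp47,sp54)),sp11),(((sp24,sp18),(sp38,(((sp63,sp64),sp23),sp28))),(sp36,sp32)),(sp51,(sp1,sp14))); the answer is its 18 terminal taxa in alphabetical order.

sp1, sp11, sp14, sp18, sp23, sp24, sp28, sp32, sp33, sp35, sp36, sp38, sp47, sp51, sp54, sp62, sp63, sp64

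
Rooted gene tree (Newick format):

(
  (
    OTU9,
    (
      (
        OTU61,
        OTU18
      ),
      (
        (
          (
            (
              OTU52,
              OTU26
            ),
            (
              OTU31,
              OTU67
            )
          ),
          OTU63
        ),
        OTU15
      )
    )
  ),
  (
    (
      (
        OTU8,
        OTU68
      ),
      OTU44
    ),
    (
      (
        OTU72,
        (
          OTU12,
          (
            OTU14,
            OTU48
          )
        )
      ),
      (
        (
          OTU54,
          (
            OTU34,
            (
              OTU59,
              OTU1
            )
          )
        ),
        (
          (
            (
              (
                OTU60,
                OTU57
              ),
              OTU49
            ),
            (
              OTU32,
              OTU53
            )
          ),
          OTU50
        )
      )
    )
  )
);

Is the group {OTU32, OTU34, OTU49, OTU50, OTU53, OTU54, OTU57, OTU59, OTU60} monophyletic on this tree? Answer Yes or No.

No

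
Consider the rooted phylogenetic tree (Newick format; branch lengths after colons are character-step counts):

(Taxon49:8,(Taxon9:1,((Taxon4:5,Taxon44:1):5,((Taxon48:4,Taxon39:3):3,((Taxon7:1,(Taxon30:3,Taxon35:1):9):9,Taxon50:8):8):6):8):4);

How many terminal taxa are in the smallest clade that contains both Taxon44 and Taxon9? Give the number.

The MRCA of Taxon44 and Taxon9 is the node subtending (Taxon9,((Taxon4,Taxon44),((Taxon48,Taxon39),((Taxon7,(Taxon30,Taxon35)),Taxon50)))).
That clade contains 9 terminal taxa: Taxon30, Taxon35, Taxon39, Taxon4, Taxon44, Taxon48, Taxon50, Taxon7, Taxon9.

9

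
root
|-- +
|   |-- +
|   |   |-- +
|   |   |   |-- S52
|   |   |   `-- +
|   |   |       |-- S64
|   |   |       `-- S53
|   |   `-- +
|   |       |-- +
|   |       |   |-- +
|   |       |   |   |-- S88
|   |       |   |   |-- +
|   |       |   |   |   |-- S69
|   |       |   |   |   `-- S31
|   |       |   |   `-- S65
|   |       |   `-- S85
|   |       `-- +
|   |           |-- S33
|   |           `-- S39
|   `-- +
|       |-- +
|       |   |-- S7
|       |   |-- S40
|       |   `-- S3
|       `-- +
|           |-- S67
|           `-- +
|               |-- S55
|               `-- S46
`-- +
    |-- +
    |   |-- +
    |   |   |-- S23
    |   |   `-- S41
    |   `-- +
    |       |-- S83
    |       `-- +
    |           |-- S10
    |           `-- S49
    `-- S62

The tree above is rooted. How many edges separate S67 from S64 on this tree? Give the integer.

The MRCA of S67 and S64 is the node subtending (((S52,(S64,S53)),(((S88,(S69,S31),S65),S85),(S33,S39))),((S7,S40,S3),(S67,(S55,S46)))).
From S67 up to that node: 3 branches. From S64 up to the same node: 4 branches. Total: 3 + 4 = 7.

7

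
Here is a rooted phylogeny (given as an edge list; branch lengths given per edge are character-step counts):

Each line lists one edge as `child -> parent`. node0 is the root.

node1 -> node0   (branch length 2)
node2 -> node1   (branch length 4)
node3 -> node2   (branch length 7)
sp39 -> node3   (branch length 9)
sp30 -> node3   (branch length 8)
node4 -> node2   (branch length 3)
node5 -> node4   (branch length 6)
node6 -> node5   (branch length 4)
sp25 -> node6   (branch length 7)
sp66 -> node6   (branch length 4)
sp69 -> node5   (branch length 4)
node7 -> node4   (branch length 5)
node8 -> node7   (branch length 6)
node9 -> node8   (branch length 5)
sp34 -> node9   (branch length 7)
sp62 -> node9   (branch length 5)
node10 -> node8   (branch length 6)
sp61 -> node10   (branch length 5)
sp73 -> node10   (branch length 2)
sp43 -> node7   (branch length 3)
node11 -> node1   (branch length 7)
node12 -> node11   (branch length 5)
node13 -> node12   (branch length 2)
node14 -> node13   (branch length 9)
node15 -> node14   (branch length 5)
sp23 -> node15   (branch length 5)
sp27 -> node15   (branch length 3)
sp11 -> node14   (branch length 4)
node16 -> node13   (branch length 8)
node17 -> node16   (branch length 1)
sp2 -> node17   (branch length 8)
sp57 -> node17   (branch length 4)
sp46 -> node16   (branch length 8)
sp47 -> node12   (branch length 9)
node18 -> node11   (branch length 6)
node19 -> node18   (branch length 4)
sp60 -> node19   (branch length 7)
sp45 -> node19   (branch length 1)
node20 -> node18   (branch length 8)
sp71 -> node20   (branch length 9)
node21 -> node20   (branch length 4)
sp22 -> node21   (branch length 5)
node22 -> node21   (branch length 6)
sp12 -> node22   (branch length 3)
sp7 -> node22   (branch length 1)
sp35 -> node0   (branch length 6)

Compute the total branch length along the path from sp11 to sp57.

The path runs sp11 → … → MRCA → … → sp57; the MRCA is the node subtending (((sp23,sp27),sp11),((sp2,sp57),sp46)).
Branch lengths along that path: 4 + 9 + 8 + 1 + 4 = 26.

26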